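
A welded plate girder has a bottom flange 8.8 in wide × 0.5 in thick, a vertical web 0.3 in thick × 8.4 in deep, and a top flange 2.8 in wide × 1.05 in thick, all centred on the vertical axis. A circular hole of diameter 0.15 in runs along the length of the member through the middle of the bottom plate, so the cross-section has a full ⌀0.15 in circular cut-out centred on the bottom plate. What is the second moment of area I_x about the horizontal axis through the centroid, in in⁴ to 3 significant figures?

Decompose the section into non-overlapping parts with the origin at the bottom-left of its bounding rectangle.
Bottom plate: 8.8 × 0.5, A = 4.4 in², y = 0.25 in, Ī = 0.091667 in⁴.
Web plate: 0.3 × 8.4, A = 2.52 in², y = 4.7 in, Ī = 14.818 in⁴.
Top plate: 2.8 × 1.05, A = 2.94 in², y = 9.425 in, Ī = 0.27011 in⁴.
Hole (subtracted): ⌀0.15, A = 0.017671 in², y = 0.25 in, Ī = 0.00002485 in⁴.
Centroid: ȳ = ΣA·y / ΣA = 4.13 in.
Transfer each piece to the horizontal axis through the centroid using Ī + A·d² with d = y − 4.13:
  bottom plate: d = -3.88 in → contributes +66.332 in⁴
  web plate: d = 0.56997 in → contributes +15.636 in⁴
  top plate: d = 5.295 in → contributes +82.698 in⁴
  hole: d = -3.88 in → contributes −0.26606 in⁴
Total I = 164.4 in⁴.

I_x ≈ 164 in⁴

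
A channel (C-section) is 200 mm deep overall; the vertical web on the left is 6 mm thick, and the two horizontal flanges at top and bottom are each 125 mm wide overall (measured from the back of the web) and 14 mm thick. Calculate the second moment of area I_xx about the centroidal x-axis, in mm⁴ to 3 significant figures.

I_xx ≈ 3.29 × 10⁷ mm⁴

Split into non-overlapping primitives; take the origin at the lower-left of the bounding box.
Web: 6 × 200, A = 1 200 mm², y = 100 mm, Ī = 4 000 000 mm⁴.
Top flange (beyond web): 119 × 14, A = 1 666 mm², y = 193 mm, Ī = 27 211 mm⁴.
Bottom flange (beyond web): 119 × 14, A = 1 666 mm², y = 7 mm, Ī = 27 211 mm⁴.
By symmetry the centroid is at mid-height, ȳ = 100 mm.
Transfer each piece to the centroidal x-axis using Ī + A·d² with d = y − 100:
  web: d = 0 mm → contributes +4 000 000 mm⁴
  top flange (beyond web): d = 93 mm → contributes +14 436 445 mm⁴
  bottom flange (beyond web): d = -93 mm → contributes +14 436 445 mm⁴
Total I = 32 872 891 mm⁴.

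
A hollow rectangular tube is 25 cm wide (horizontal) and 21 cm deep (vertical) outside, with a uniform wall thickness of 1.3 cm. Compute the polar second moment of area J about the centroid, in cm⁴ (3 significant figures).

J ≈ 1.78 × 10⁴ cm⁴

Decompose the section into non-overlapping parts with the origin at the bottom-left of its bounding rectangle.
Outer rectangle: 25 × 21, A = 525 cm², y = 10.5 cm, Ī = 19 294 cm⁴.
Inner void (subtracted): 22.4 × 18.4, A = 412.16 cm², y = 10.5 cm, Ī = 11 628 cm⁴.
By symmetry the centroid is at mid-height, ȳ = 10.5 cm.
All pieces are centred on the centroidal x-axis, so I = ΣĪ (holes subtracted) = 7665.3 cm⁴.
Repeating about the centroidal y-axis gives I_y = 10 110 cm⁴.
Polar second moment: J = I_x + I_y = 17 775 cm⁴.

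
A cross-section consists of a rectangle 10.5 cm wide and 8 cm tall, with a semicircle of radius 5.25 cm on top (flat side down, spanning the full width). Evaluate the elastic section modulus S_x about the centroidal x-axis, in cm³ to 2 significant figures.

S_x ≈ 230 cm³

Treat the section as a set of non-overlapping primitives; coordinates are from the bounding-box lower-left.
Rectangular body: 10.5 × 8, A = 84 cm², y = 4 cm, Ī = 448 cm⁴.
Semicircular cap: semicircle r = 5.25, A = 43.3 cm², y = 10.23 cm, Ī = 83.38 cm⁴.
Centroid: ȳ = ΣA·y / ΣA = 6.118 cm.
Transfer each piece to the centroidal x-axis using Ī + A·d² with d = y − 6.118:
  rectangular body: d = -2.118 cm → contributes +824.9 cm⁴
  semicircular cap: d = 4.11 cm → contributes +814.7 cm⁴
Total I = 1 640 cm⁴.
Extreme fibre distance c = 7.132 cm; S = I/c = 229.9 cm³.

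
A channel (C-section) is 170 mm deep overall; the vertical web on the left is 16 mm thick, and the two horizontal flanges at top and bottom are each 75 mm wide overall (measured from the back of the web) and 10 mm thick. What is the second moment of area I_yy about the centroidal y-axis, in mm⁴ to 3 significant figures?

Treat the section as a set of non-overlapping primitives; coordinates are from the bounding-box lower-left.
Web: 16 × 170, A = 2 720 mm², x = 8 mm, Ī = 58 027 mm⁴.
Top flange (beyond web): 59 × 10, A = 590 mm², x = 45.5 mm, Ī = 171 149 mm⁴.
Bottom flange (beyond web): 59 × 10, A = 590 mm², x = 45.5 mm, Ī = 171 149 mm⁴.
Centroid: x̄ = ΣA·x / ΣA = 19.346 mm.
Transfer each piece to the centroidal y-axis using Ī + A·d² with d = x − 19.346:
  web: d = -11.346 mm → contributes +408 186 mm⁴
  top flange (beyond web): d = 26.154 mm → contributes +574 723 mm⁴
  bottom flange (beyond web): d = 26.154 mm → contributes +574 723 mm⁴
Total I = 1 557 633 mm⁴.

I_yy ≈ 1.56 × 10⁶ mm⁴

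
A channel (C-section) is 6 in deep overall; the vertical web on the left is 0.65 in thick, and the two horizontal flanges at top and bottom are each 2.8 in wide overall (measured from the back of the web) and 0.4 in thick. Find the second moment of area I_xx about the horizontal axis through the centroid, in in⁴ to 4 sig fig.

I_xx ≈ 25.21 in⁴

Split into non-overlapping primitives; take the origin at the lower-left of the bounding box.
Web: 0.65 × 6, A = 3.9 in², y = 3 in, Ī = 11.7 in⁴.
Top flange (beyond web): 2.15 × 0.4, A = 0.86 in², y = 5.8 in, Ī = 0.0114667 in⁴.
Bottom flange (beyond web): 2.15 × 0.4, A = 0.86 in², y = 0.2 in, Ī = 0.0114667 in⁴.
By symmetry the centroid is at mid-height, ȳ = 3 in.
Transfer each piece to the horizontal axis through the centroid using Ī + A·d² with d = y − 3:
  web: d = 0 in → contributes +11.7 in⁴
  top flange (beyond web): d = 2.8 in → contributes +6.75387 in⁴
  bottom flange (beyond web): d = -2.8 in → contributes +6.75387 in⁴
Total I = 25.2077 in⁴.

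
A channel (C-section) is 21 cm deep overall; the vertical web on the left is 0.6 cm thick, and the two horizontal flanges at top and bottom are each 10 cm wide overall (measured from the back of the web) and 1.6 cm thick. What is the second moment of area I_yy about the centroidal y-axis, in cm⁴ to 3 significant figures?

I_yy ≈ 444 cm⁴

Treat the section as a set of non-overlapping primitives; coordinates are from the bounding-box lower-left.
Web: 0.6 × 21, A = 12.6 cm², x = 0.3 cm, Ī = 0.378 cm⁴.
Top flange (beyond web): 9.4 × 1.6, A = 15.04 cm², x = 5.3 cm, Ī = 110.74 cm⁴.
Bottom flange (beyond web): 9.4 × 1.6, A = 15.04 cm², x = 5.3 cm, Ī = 110.74 cm⁴.
Centroid: x̄ = ΣA·x / ΣA = 3.8239 cm.
Transfer each piece to the centroidal y-axis using Ī + A·d² with d = x − 3.8239:
  web: d = -3.5239 cm → contributes +156.84 cm⁴
  top flange (beyond web): d = 1.4761 cm → contributes +143.51 cm⁴
  bottom flange (beyond web): d = 1.4761 cm → contributes +143.51 cm⁴
Total I = 443.87 cm⁴.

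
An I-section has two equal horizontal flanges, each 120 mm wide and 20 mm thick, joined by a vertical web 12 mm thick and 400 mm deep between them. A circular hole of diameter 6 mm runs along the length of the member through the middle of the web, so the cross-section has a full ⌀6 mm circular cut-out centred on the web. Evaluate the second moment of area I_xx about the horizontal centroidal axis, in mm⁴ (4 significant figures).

I_xx ≈ 2.758 × 10⁸ mm⁴

Decompose the section into non-overlapping parts with the origin at the bottom-left of its bounding rectangle.
Bottom flange: 120 × 20, A = 2 400 mm², y = 10 mm, Ī = 80 000 mm⁴.
Web: 12 × 400, A = 4 800 mm², y = 220 mm, Ī = 64 000 000 mm⁴.
Top flange: 120 × 20, A = 2 400 mm², y = 430 mm, Ī = 80 000 mm⁴.
Hole (subtracted): ⌀6, A = 28.2743 mm², y = 220 mm, Ī = 63.6173 mm⁴.
By symmetry the centroid is at mid-height, ȳ = 220 mm.
Transfer each piece to the horizontal centroidal axis using Ī + A·d² with d = y − 220:
  bottom flange: d = -210 mm → contributes +105 920 000 mm⁴
  web: d = 0 mm → contributes +64 000 000 mm⁴
  top flange: d = 210 mm → contributes +105 920 000 mm⁴
  hole: d = 0 mm → contributes −63.6173 mm⁴
Total I = 275 839 936 mm⁴.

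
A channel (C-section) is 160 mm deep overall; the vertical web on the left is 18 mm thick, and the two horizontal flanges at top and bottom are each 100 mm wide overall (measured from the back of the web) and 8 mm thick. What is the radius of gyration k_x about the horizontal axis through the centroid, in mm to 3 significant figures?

k_x ≈ 57.2 mm

Split into non-overlapping primitives; take the origin at the lower-left of the bounding box.
Web: 18 × 160, A = 2 880 mm², y = 80 mm, Ī = 6 144 000 mm⁴.
Top flange (beyond web): 82 × 8, A = 656 mm², y = 156 mm, Ī = 3498.7 mm⁴.
Bottom flange (beyond web): 82 × 8, A = 656 mm², y = 4 mm, Ī = 3498.7 mm⁴.
By symmetry the centroid is at mid-height, ȳ = 80 mm.
Transfer each piece to the horizontal axis through the centroid using Ī + A·d² with d = y − 80:
  web: d = 0 mm → contributes +6 144 000 mm⁴
  top flange (beyond web): d = 76 mm → contributes +3 792 555 mm⁴
  bottom flange (beyond web): d = -76 mm → contributes +3 792 555 mm⁴
Total I = 13 729 109 mm⁴.
Radius of gyration: k = √(I/A) = √(13 729 109 / 4 192) = 57.228 mm.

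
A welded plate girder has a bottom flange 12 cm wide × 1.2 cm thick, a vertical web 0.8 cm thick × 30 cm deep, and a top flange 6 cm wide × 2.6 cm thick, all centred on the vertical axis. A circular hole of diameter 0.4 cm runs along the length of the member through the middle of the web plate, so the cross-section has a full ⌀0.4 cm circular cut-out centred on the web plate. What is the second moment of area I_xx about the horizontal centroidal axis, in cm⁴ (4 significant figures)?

I_xx ≈ 9443 cm⁴

Decompose the section into non-overlapping parts with the origin at the bottom-left of its bounding rectangle.
Bottom plate: 12 × 1.2, A = 14.4 cm², y = 0.6 cm, Ī = 1.728 cm⁴.
Web plate: 0.8 × 30, A = 24 cm², y = 16.2 cm, Ī = 1 800 cm⁴.
Top plate: 6 × 2.6, A = 15.6 cm², y = 32.5 cm, Ī = 8.788 cm⁴.
Hole (subtracted): ⌀0.4, A = 0.125664 cm², y = 16.2 cm, Ī = 0.00125664 cm⁴.
Centroid: ȳ = ΣA·y / ΣA = 16.7502 cm.
Transfer each piece to the horizontal centroidal axis using Ī + A·d² with d = y − 16.7502:
  bottom plate: d = -16.1502 cm → contributes +3757.65 cm⁴
  web plate: d = -0.550169 cm → contributes +1807.26 cm⁴
  top plate: d = 15.7498 cm → contributes +3878.48 cm⁴
  hole: d = -0.550169 cm → contributes −0.0392933 cm⁴
Total I = 9443.36 cm⁴.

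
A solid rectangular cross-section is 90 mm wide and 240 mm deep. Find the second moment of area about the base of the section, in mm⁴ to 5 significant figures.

I_base ≈ 4.1472 × 10⁸ mm⁴

The section: 90 × 240, A = 21 600 mm², y = 120 mm, Ī = 103 680 000 mm⁴.
Transfer it to the base of the section using Ī + A·d² with d = y − 0:
  the section: d = 120 mm → contributes +414 720 000 mm⁴
Total I = 414 720 000 mm⁴.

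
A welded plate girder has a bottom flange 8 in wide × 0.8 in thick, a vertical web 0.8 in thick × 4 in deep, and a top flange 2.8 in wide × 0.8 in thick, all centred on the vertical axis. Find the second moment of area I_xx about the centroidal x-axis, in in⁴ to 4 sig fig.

I_xx ≈ 46.07 in⁴

Decompose the section into non-overlapping parts with the origin at the bottom-left of its bounding rectangle.
Bottom plate: 8 × 0.8, A = 6.4 in², y = 0.4 in, Ī = 0.341333 in⁴.
Web plate: 0.8 × 4, A = 3.2 in², y = 2.8 in, Ī = 4.26667 in⁴.
Top plate: 2.8 × 0.8, A = 2.24 in², y = 5.2 in, Ī = 0.119467 in⁴.
Centroid: ȳ = ΣA·y / ΣA = 1.95676 in.
Transfer each piece to the centroidal x-axis using Ī + A·d² with d = y − 1.95676:
  bottom plate: d = -1.55676 in → contributes +15.8517 in⁴
  web plate: d = 0.843243 in → contributes +6.54206 in⁴
  top plate: d = 3.24324 in → contributes +23.6812 in⁴
Total I = 46.0749 in⁴.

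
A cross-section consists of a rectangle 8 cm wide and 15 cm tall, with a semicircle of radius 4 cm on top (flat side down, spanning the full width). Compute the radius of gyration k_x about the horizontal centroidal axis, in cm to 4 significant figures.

Break the section into simple shapes (no overlaps), measuring from the bottom-left corner of the bounding box.
Rectangular body: 8 × 15, A = 120 cm², y = 7.5 cm, Ī = 2 250 cm⁴.
Semicircular cap: semicircle r = 4, A = 25.1327 cm², y = 16.6977 cm, Ī = 28.0978 cm⁴.
Centroid: ȳ = ΣA·y / ΣA = 9.09276 cm.
Transfer each piece to the horizontal centroidal axis using Ī + A·d² with d = y − 9.09276:
  rectangular body: d = -1.59276 cm → contributes +2554.43 cm⁴
  semicircular cap: d = 7.60489 cm → contributes +1481.63 cm⁴
Total I = 4036.06 cm⁴.
Radius of gyration: k = √(I/A) = √(4036.06 / 145.133) = 5.27347 cm.

k_x ≈ 5.273 cm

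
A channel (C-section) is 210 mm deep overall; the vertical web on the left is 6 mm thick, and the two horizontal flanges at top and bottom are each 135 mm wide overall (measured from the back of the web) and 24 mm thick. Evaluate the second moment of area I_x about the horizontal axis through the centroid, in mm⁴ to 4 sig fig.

I_x ≈ 5.848 × 10⁷ mm⁴

Decompose the section into non-overlapping parts with the origin at the bottom-left of its bounding rectangle.
Web: 6 × 210, A = 1 260 mm², y = 105 mm, Ī = 4 630 500 mm⁴.
Top flange (beyond web): 129 × 24, A = 3 096 mm², y = 198 mm, Ī = 148 608 mm⁴.
Bottom flange (beyond web): 129 × 24, A = 3 096 mm², y = 12 mm, Ī = 148 608 mm⁴.
By symmetry the centroid is at mid-height, ȳ = 105 mm.
Transfer each piece to the horizontal axis through the centroid using Ī + A·d² with d = y − 105:
  web: d = 0 mm → contributes +4 630 500 mm⁴
  top flange (beyond web): d = 93 mm → contributes +26 925 912 mm⁴
  bottom flange (beyond web): d = -93 mm → contributes +26 925 912 mm⁴
Total I = 58 482 324 mm⁴.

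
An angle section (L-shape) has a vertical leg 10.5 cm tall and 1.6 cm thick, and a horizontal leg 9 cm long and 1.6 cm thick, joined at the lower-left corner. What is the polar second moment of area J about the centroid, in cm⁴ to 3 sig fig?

Break the section into simple shapes (no overlaps), measuring from the bottom-left corner of the bounding box.
Vertical leg: 1.6 × 10.5, A = 16.8 cm², y = 5.25 cm, Ī = 154.35 cm⁴.
Horizontal leg (remainder): 7.4 × 1.6, A = 11.84 cm², y = 0.8 cm, Ī = 2.5259 cm⁴.
Centroid: ȳ = ΣA·y / ΣA = 3.4103 cm.
Transfer each piece to the centroidal x-axis using Ī + A·d² with d = y − 3.4103:
  vertical leg: d = 1.8397 cm → contributes +211.21 cm⁴
  horizontal leg (remainder): d = -2.6103 cm → contributes +83.202 cm⁴
Total I = 294.41 cm⁴.
For the y-axis: x̄ = 2.6603 cm.
Repeating about the centroidal y-axis gives I_y = 198.26 cm⁴.
Polar second moment: J = I_x + I_y = 492.66 cm⁴.

J ≈ 493 cm⁴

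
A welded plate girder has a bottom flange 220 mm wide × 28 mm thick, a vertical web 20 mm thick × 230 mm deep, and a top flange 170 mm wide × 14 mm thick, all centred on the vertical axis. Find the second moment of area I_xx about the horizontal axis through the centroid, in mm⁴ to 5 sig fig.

I_xx ≈ 1.3930 × 10⁸ mm⁴

Break the section into simple shapes (no overlaps), measuring from the bottom-left corner of the bounding box.
Bottom plate: 220 × 28, A = 6 160 mm², y = 14 mm, Ī = 402453.3 mm⁴.
Web plate: 20 × 230, A = 4 600 mm², y = 143 mm, Ī = 20 278 333 mm⁴.
Top plate: 170 × 14, A = 2 380 mm², y = 265 mm, Ī = 38873.33 mm⁴.
Centroid: ȳ = ΣA·y / ΣA = 104.6225 mm.
Transfer each piece to the horizontal axis through the centroid using Ī + A·d² with d = y − 104.6225:
  bottom plate: d = -90.62253 mm → contributes +50 991 098 mm⁴
  web plate: d = 38.37747 mm → contributes +27 053 353 mm⁴
  top plate: d = 160.3775 mm → contributes +61 254 696 mm⁴
Total I = 139 299 148 mm⁴.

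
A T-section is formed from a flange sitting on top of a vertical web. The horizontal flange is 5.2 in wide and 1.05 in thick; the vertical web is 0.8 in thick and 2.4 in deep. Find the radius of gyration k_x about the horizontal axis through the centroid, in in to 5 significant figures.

Break the section into simple shapes (no overlaps), measuring from the bottom-left corner of the bounding box.
Flange: 5.2 × 1.05, A = 5.46 in², y = 2.925 in, Ī = 0.5016375 in⁴.
Web: 0.8 × 2.4, A = 1.92 in², y = 1.2 in, Ī = 0.9216 in⁴.
Centroid: ȳ = ΣA·y / ΣA = 2.47622 in.
Transfer each piece to the horizontal axis through the centroid using Ī + A·d² with d = y − 2.47622:
  flange: d = 0.4487805 in → contributes +1.601303 in⁴
  web: d = -1.27622 in → contributes +4.048774 in⁴
Total I = 5.650077 in⁴.
Radius of gyration: k = √(I/A) = √(5.650077 / 7.38) = 0.8749817 in.

k_x ≈ 0.87498 in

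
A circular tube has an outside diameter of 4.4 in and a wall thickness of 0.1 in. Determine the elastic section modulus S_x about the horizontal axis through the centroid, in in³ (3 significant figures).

Split into non-overlapping primitives; take the origin at the lower-left of the bounding box.
Outer circle: ⌀4.4, A = 15.205 in², y = 2.2 in, Ī = 18.398 in⁴.
Bore (subtracted): ⌀4.2, A = 13.854 in², y = 2.2 in, Ī = 15.275 in⁴.
By symmetry the centroid is at mid-height, ȳ = 2.2 in.
All pieces are centred on the horizontal axis through the centroid, so I = ΣĪ (holes subtracted) = 3.1239 in⁴.
Extreme fibre distance c = 2.2 in; S = I/c = 1.42 in³.

S_x ≈ 1.42 in³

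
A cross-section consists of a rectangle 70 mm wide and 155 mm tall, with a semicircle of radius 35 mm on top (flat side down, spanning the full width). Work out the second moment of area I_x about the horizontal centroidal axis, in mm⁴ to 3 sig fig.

Break the section into simple shapes (no overlaps), measuring from the bottom-left corner of the bounding box.
Rectangular body: 70 × 155, A = 10 850 mm², y = 77.5 mm, Ī = 21 722 604 mm⁴.
Semicircular cap: semicircle r = 35, A = 1924.2 mm², y = 169.85 mm, Ī = 164 704 mm⁴.
Centroid: ȳ = ΣA·y / ΣA = 91.412 mm.
Transfer each piece to the horizontal centroidal axis using Ī + A·d² with d = y − 91.412:
  rectangular body: d = -13.912 mm → contributes +23 822 454 mm⁴
  semicircular cap: d = 78.443 mm → contributes +12 004 986 mm⁴
Total I = 35 827 440 mm⁴.

I_x ≈ 3.58 × 10⁷ mm⁴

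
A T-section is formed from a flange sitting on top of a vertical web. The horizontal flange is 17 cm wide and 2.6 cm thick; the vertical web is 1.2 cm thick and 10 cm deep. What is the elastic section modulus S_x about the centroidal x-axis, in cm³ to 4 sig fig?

Break the section into simple shapes (no overlaps), measuring from the bottom-left corner of the bounding box.
Flange: 17 × 2.6, A = 44.2 cm², y = 11.3 cm, Ī = 24.8993 cm⁴.
Web: 1.2 × 10, A = 12 cm², y = 5 cm, Ī = 100 cm⁴.
Centroid: ȳ = ΣA·y / ΣA = 9.9548 cm.
Transfer each piece to the centroidal x-axis using Ī + A·d² with d = y − 9.9548:
  flange: d = 1.3452 cm → contributes +104.882 cm⁴
  web: d = -4.9548 cm → contributes +394.601 cm⁴
Total I = 499.483 cm⁴.
Extreme fibre distance c = 9.9548 cm; S = I/c = 50.175 cm³.

S_x ≈ 50.18 cm³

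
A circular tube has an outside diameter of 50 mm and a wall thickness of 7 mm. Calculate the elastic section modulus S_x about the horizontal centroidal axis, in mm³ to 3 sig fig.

Decompose the section into non-overlapping parts with the origin at the bottom-left of its bounding rectangle.
Outer circle: ⌀50, A = 1963.5 mm², y = 25 mm, Ī = 306 796 mm⁴.
Bore (subtracted): ⌀36, A = 1017.9 mm², y = 25 mm, Ī = 82 448 mm⁴.
By symmetry the centroid is at mid-height, ȳ = 25 mm.
All pieces are centred on the horizontal centroidal axis, so I = ΣĪ (holes subtracted) = 224 348 mm⁴.
Extreme fibre distance c = 25 mm; S = I/c = 8973.9 mm³.

S_x ≈ 8970 mm³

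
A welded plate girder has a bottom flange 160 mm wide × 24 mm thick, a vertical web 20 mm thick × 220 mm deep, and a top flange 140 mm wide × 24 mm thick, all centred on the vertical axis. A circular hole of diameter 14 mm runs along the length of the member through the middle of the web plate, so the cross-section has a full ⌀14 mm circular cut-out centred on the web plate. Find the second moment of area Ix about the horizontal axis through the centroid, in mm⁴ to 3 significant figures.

Ix ≈ 1.25 × 10⁸ mm⁴

Break the section into simple shapes (no overlaps), measuring from the bottom-left corner of the bounding box.
Bottom plate: 160 × 24, A = 3 840 mm², y = 12 mm, Ī = 184 320 mm⁴.
Web plate: 20 × 220, A = 4 400 mm², y = 134 mm, Ī = 17 746 667 mm⁴.
Top plate: 140 × 24, A = 3 360 mm², y = 256 mm, Ī = 161 280 mm⁴.
Hole (subtracted): ⌀14, A = 153.94 mm², y = 134 mm, Ī = 1885.7 mm⁴.
Centroid: ȳ = ΣA·y / ΣA = 128.88 mm.
Transfer each piece to the horizontal axis through the centroid using Ī + A·d² with d = y − 128.88:
  bottom plate: d = -116.88 mm → contributes +52 645 746 mm⁴
  web plate: d = 5.1162 mm → contributes +17 861 838 mm⁴
  top plate: d = 127.12 mm → contributes +54 453 910 mm⁴
  hole: d = 5.1162 mm → contributes −5915.1 mm⁴
Total I = 124 955 578 mm⁴.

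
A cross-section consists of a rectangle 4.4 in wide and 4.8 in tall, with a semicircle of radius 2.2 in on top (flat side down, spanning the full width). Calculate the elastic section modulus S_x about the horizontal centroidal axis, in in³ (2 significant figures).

Decompose the section into non-overlapping parts with the origin at the bottom-left of its bounding rectangle.
Rectangular body: 4.4 × 4.8, A = 21.12 in², y = 2.4 in, Ī = 40.55 in⁴.
Semicircular cap: semicircle r = 2.2, A = 7.603 in², y = 5.734 in, Ī = 2.571 in⁴.
Centroid: ȳ = ΣA·y / ΣA = 3.282 in.
Transfer each piece to the horizontal centroidal axis using Ī + A·d² with d = y − 3.282:
  rectangular body: d = -0.8824 in → contributes +57 in⁴
  semicircular cap: d = 2.451 in → contributes +48.25 in⁴
Total I = 105.2 in⁴.
Extreme fibre distance c = 3.718 in; S = I/c = 28.31 in³.

S_x ≈ 28 in³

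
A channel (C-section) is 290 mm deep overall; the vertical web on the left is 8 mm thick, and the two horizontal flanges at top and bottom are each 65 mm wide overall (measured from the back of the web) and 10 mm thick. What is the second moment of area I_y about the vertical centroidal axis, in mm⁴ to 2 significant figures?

Decompose the section into non-overlapping parts with the origin at the bottom-left of its bounding rectangle.
Web: 8 × 290, A = 2 320 mm², x = 4 mm, Ī = 12 373 mm⁴.
Top flange (beyond web): 57 × 10, A = 570 mm², x = 36.5 mm, Ī = 154 328 mm⁴.
Bottom flange (beyond web): 57 × 10, A = 570 mm², x = 36.5 mm, Ī = 154 328 mm⁴.
Centroid: x̄ = ΣA·x / ΣA = 14.71 mm.
Transfer each piece to the vertical centroidal axis using Ī + A·d² with d = x − 14.71:
  web: d = -10.71 mm → contributes +278 392 mm⁴
  top flange (beyond web): d = 21.79 mm → contributes +425 013 mm⁴
  bottom flange (beyond web): d = 21.79 mm → contributes +425 013 mm⁴
Total I = 1 128 419 mm⁴.

I_y ≈ 1.1 × 10⁶ mm⁴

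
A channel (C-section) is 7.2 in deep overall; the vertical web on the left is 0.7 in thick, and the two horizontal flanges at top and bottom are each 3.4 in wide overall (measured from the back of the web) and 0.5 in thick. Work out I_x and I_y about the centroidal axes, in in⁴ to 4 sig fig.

Split into non-overlapping primitives; take the origin at the lower-left of the bounding box.
Web: 0.7 × 7.2, A = 5.04 in², y = 3.6 in, Ī = 21.7728 in⁴.
Top flange (beyond web): 2.7 × 0.5, A = 1.35 in², y = 6.95 in, Ī = 0.028125 in⁴.
Bottom flange (beyond web): 2.7 × 0.5, A = 1.35 in², y = 0.25 in, Ī = 0.028125 in⁴.
By symmetry the centroid is at mid-height, ȳ = 3.6 in.
Transfer each piece to the centroidal x-axis using Ī + A·d² with d = y − 3.6:
  web: d = 0 in → contributes +21.7728 in⁴
  top flange (beyond web): d = 3.35 in → contributes +15.1785 in⁴
  bottom flange (beyond web): d = -3.35 in → contributes +15.1785 in⁴
Total I = 52.1298 in⁴.
For the y-axis: x̄ = 0.943023 in.
Repeating about the centroidal y-axis gives I_y = 6.92707 in⁴.

I_x ≈ 52.13 in⁴, I_y ≈ 6.927 in⁴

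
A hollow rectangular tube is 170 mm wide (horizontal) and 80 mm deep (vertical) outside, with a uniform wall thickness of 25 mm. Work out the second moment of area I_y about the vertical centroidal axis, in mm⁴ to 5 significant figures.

I_y ≈ 2.8433 × 10⁷ mm⁴

Decompose the section into non-overlapping parts with the origin at the bottom-left of its bounding rectangle.
Outer rectangle: 170 × 80, A = 13 600 mm², x = 85 mm, Ī = 32 753 333 mm⁴.
Inner void (subtracted): 120 × 30, A = 3 600 mm², x = 85 mm, Ī = 4 320 000 mm⁴.
By symmetry the centroid is at mid-width, x̄ = 85 mm.
All pieces are centred on the vertical centroidal axis, so I = ΣĪ (holes subtracted) = 28 433 333 mm⁴.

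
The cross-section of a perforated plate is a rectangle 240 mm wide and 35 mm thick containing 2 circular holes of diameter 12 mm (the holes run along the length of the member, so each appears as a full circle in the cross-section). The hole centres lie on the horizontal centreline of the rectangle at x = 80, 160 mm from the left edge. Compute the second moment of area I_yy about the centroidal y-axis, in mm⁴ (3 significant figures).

Break the section into simple shapes (no overlaps), measuring from the bottom-left corner of the bounding box.
Plate: 240 × 35, A = 8 400 mm², x = 120 mm, Ī = 40 320 000 mm⁴.
Hole 1 (subtracted): ⌀12, A = 113.1 mm², x = 80 mm, Ī = 1017.9 mm⁴.
Hole 2 (subtracted): ⌀12, A = 113.1 mm², x = 160 mm, Ī = 1017.9 mm⁴.
By symmetry the centroid is at mid-width, x̄ = 120 mm.
Transfer each piece to the centroidal y-axis using Ī + A·d² with d = x − 120:
  plate: d = 0 mm → contributes +40 320 000 mm⁴
  hole 1: d = -40 mm → contributes −181 974 mm⁴
  hole 2: d = 40 mm → contributes −181 974 mm⁴
Total I = 39 956 053 mm⁴.

I_yy ≈ 4.00 × 10⁷ mm⁴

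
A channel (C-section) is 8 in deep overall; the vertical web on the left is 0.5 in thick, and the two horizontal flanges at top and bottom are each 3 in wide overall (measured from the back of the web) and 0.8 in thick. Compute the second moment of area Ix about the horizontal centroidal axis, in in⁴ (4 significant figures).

Treat the section as a set of non-overlapping primitives; coordinates are from the bounding-box lower-left.
Web: 0.5 × 8, A = 4 in², y = 4 in, Ī = 21.3333 in⁴.
Top flange (beyond web): 2.5 × 0.8, A = 2 in², y = 7.6 in, Ī = 0.106667 in⁴.
Bottom flange (beyond web): 2.5 × 0.8, A = 2 in², y = 0.4 in, Ī = 0.106667 in⁴.
By symmetry the centroid is at mid-height, ȳ = 4 in.
Transfer each piece to the horizontal centroidal axis using Ī + A·d² with d = y − 4:
  web: d = 0 in → contributes +21.3333 in⁴
  top flange (beyond web): d = 3.6 in → contributes +26.0267 in⁴
  bottom flange (beyond web): d = -3.6 in → contributes +26.0267 in⁴
Total I = 73.3867 in⁴.

Ix ≈ 73.39 in⁴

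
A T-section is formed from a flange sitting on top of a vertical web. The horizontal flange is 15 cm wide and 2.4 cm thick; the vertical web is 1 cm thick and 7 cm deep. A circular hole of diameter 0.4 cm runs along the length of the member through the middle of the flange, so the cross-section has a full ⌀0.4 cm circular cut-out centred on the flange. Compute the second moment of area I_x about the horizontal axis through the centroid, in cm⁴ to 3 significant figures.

Break the section into simple shapes (no overlaps), measuring from the bottom-left corner of the bounding box.
Flange: 15 × 2.4, A = 36 cm², y = 8.2 cm, Ī = 17.28 cm⁴.
Web: 1 × 7, A = 7 cm², y = 3.5 cm, Ī = 28.583 cm⁴.
Hole (subtracted): ⌀0.4, A = 0.12566 cm², y = 8.2 cm, Ī = 0.0012566 cm⁴.
Centroid: ȳ = ΣA·y / ΣA = 7.4326 cm.
Transfer each piece to the horizontal axis through the centroid using Ī + A·d² with d = y − 7.4326:
  flange: d = 0.76736 cm → contributes +38.478 cm⁴
  web: d = -3.9326 cm → contributes +136.84 cm⁴
  hole: d = 0.76736 cm → contributes −0.075252 cm⁴
Total I = 175.25 cm⁴.

I_x ≈ 175 cm⁴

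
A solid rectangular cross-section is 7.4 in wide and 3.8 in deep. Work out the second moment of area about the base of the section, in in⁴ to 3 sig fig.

The section: 7.4 × 3.8, A = 28.12 in², y = 1.9 in, Ī = 33.838 in⁴.
Transfer it to the bottom edge using Ī + A·d² with d = y − 0:
  the section: d = 1.9 in → contributes +135.35 in⁴
Total I = 135.35 in⁴.

I_base ≈ 135 in⁴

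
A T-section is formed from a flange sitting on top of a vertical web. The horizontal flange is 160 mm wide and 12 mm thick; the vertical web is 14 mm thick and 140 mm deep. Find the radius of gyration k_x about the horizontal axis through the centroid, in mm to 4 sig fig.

k_x ≈ 47.70 mm

Treat the section as a set of non-overlapping primitives; coordinates are from the bounding-box lower-left.
Flange: 160 × 12, A = 1 920 mm², y = 146 mm, Ī = 23 040 mm⁴.
Web: 14 × 140, A = 1 960 mm², y = 70 mm, Ī = 3 201 333 mm⁴.
Centroid: ȳ = ΣA·y / ΣA = 107.608 mm.
Transfer each piece to the horizontal axis through the centroid using Ī + A·d² with d = y − 107.608:
  flange: d = 38.3918 mm → contributes +2 852 979 mm⁴
  web: d = -37.6082 mm → contributes +5 973 519 mm⁴
Total I = 8 826 498 mm⁴.
Radius of gyration: k = √(I/A) = √(8 826 498 / 3 880) = 47.6956 mm.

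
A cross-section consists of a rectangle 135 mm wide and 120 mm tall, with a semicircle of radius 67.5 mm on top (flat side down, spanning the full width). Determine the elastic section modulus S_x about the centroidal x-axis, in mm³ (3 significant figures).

S_x ≈ 6.05 × 10⁵ mm³

Break the section into simple shapes (no overlaps), measuring from the bottom-left corner of the bounding box.
Rectangular body: 135 × 120, A = 16 200 mm², y = 60 mm, Ī = 19 440 000 mm⁴.
Semicircular cap: semicircle r = 67.5, A = 7156.9 mm², y = 148.65 mm, Ī = 2 278 490 mm⁴.
Centroid: ȳ = ΣA·y / ΣA = 87.163 mm.
Transfer each piece to the centroidal x-axis using Ī + A·d² with d = y − 87.163:
  rectangular body: d = -27.163 mm → contributes +31 392 940 mm⁴
  semicircular cap: d = 61.485 mm → contributes +29 334 412 mm⁴
Total I = 60 727 352 mm⁴.
Extreme fibre distance c = 100.34 mm; S = I/c = 605 235 mm³.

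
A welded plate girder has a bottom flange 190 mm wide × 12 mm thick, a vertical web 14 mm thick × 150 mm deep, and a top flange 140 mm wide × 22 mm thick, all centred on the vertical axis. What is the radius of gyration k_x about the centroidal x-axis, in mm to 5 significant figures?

Decompose the section into non-overlapping parts with the origin at the bottom-left of its bounding rectangle.
Bottom plate: 190 × 12, A = 2 280 mm², y = 6 mm, Ī = 27 360 mm⁴.
Web plate: 14 × 150, A = 2 100 mm², y = 87 mm, Ī = 3 937 500 mm⁴.
Top plate: 140 × 22, A = 3 080 mm², y = 173 mm, Ī = 124226.7 mm⁴.
Centroid: ȳ = ΣA·y / ΣA = 97.75067 mm.
Transfer each piece to the centroidal x-axis using Ī + A·d² with d = y − 97.75067:
  bottom plate: d = -91.75067 mm → contributes +19 220 823 mm⁴
  web plate: d = -10.75067 mm → contributes +4 180 212 mm⁴
  top plate: d = 75.24933 mm → contributes +17 564 608 mm⁴
Total I = 40 965 643 mm⁴.
Radius of gyration: k = √(I/A) = √(40 965 643 / 7 460) = 74.1038 mm.

k_x ≈ 74.104 mm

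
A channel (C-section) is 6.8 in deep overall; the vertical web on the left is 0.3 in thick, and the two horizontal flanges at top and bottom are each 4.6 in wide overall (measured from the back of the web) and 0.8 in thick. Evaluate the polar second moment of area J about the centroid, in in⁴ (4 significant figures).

J ≈ 89.09 in⁴

Break the section into simple shapes (no overlaps), measuring from the bottom-left corner of the bounding box.
Web: 0.3 × 6.8, A = 2.04 in², y = 3.4 in, Ī = 7.8608 in⁴.
Top flange (beyond web): 4.3 × 0.8, A = 3.44 in², y = 6.4 in, Ī = 0.183467 in⁴.
Bottom flange (beyond web): 4.3 × 0.8, A = 3.44 in², y = 0.4 in, Ī = 0.183467 in⁴.
By symmetry the centroid is at mid-height, ȳ = 3.4 in.
Transfer each piece to the centroidal x-axis using Ī + A·d² with d = y − 3.4:
  web: d = 0 in → contributes +7.8608 in⁴
  top flange (beyond web): d = 3 in → contributes +31.1435 in⁴
  bottom flange (beyond web): d = -3 in → contributes +31.1435 in⁴
Total I = 70.1477 in⁴.
For the y-axis: x̄ = 1.92399 in.
Repeating about the centroidal y-axis gives I_y = 18.9398 in⁴.
Polar second moment: J = I_x + I_y = 89.0875 in⁴.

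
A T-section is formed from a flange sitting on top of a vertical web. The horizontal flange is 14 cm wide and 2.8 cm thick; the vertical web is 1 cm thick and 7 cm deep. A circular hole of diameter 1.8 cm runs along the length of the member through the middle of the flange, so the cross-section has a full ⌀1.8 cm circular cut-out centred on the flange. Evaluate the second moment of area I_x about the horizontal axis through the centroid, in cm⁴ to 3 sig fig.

Split into non-overlapping primitives; take the origin at the lower-left of the bounding box.
Flange: 14 × 2.8, A = 39.2 cm², y = 8.4 cm, Ī = 25.611 cm⁴.
Web: 1 × 7, A = 7 cm², y = 3.5 cm, Ī = 28.583 cm⁴.
Hole (subtracted): ⌀1.8, A = 2.5447 cm², y = 8.4 cm, Ī = 0.5153 cm⁴.
Centroid: ȳ = ΣA·y / ΣA = 7.6143 cm.
Transfer each piece to the horizontal axis through the centroid using Ī + A·d² with d = y − 7.6143:
  flange: d = 0.7857 cm → contributes +49.81 cm⁴
  web: d = -4.1143 cm → contributes +147.08 cm⁴
  hole: d = 0.7857 cm → contributes −2.0862 cm⁴
Total I = 194.8 cm⁴.

I_x ≈ 195 cm⁴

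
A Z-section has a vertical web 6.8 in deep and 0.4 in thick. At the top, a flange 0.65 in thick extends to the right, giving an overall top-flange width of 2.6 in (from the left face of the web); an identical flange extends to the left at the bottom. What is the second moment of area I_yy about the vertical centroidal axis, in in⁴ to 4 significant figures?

Break the section into simple shapes (no overlaps), measuring from the bottom-left corner of the bounding box.
Web: 0.4 × 6.8, A = 2.72 in², x = 2.4 in, Ī = 0.0362667 in⁴.
Top flange (beyond web): 2.2 × 0.65, A = 1.43 in², x = 3.7 in, Ī = 0.576767 in⁴.
Bottom flange (beyond web): 2.2 × 0.65, A = 1.43 in², x = 1.1 in, Ī = 0.576767 in⁴.
Centroid: x̄ = ΣA·x / ΣA = 2.4 in.
Transfer each piece to the vertical centroidal axis using Ī + A·d² with d = x − 2.4:
  web: d = 0 in → contributes +0.0362667 in⁴
  top flange (beyond web): d = 1.3 in → contributes +2.99347 in⁴
  bottom flange (beyond web): d = -1.3 in → contributes +2.99347 in⁴
Total I = 6.0232 in⁴.

I_yy ≈ 6.023 in⁴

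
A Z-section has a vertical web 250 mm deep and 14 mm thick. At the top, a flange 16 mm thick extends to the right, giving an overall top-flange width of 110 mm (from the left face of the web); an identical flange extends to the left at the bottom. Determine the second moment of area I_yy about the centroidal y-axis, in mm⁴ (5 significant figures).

I_yy ≈ 1.1709 × 10⁷ mm⁴

Decompose the section into non-overlapping parts with the origin at the bottom-left of its bounding rectangle.
Web: 14 × 250, A = 3 500 mm², x = 103 mm, Ī = 57166.67 mm⁴.
Top flange (beyond web): 96 × 16, A = 1 536 mm², x = 158 mm, Ī = 1 179 648 mm⁴.
Bottom flange (beyond web): 96 × 16, A = 1 536 mm², x = 48 mm, Ī = 1 179 648 mm⁴.
Centroid: x̄ = ΣA·x / ΣA = 103 mm.
Transfer each piece to the centroidal y-axis using Ī + A·d² with d = x − 103:
  web: d = 0 mm → contributes +57166.67 mm⁴
  top flange (beyond web): d = 55 mm → contributes +5 826 048 mm⁴
  bottom flange (beyond web): d = -55 mm → contributes +5 826 048 mm⁴
Total I = 11 709 263 mm⁴.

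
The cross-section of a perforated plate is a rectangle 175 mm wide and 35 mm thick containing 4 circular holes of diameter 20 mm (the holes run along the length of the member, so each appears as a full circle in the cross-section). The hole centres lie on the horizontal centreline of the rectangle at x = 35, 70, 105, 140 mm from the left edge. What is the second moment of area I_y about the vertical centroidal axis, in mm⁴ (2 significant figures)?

I_y ≈ 1.4 × 10⁷ mm⁴

Split into non-overlapping primitives; take the origin at the lower-left of the bounding box.
Plate: 175 × 35, A = 6 125 mm², x = 87.5 mm, Ī = 15 631 510 mm⁴.
Hole 1 (subtracted): ⌀20, A = 314.2 mm², x = 35 mm, Ī = 7 854 mm⁴.
Hole 2 (subtracted): ⌀20, A = 314.2 mm², x = 70 mm, Ī = 7 854 mm⁴.
Hole 3 (subtracted): ⌀20, A = 314.2 mm², x = 105 mm, Ī = 7 854 mm⁴.
Hole 4 (subtracted): ⌀20, A = 314.2 mm², x = 140 mm, Ī = 7 854 mm⁴.
By symmetry the centroid is at mid-width, x̄ = 87.5 mm.
Transfer each piece to the vertical centroidal axis using Ī + A·d² with d = x − 87.5:
  plate: d = 0 mm → contributes +15 631 510 mm⁴
  hole 1: d = -52.5 mm → contributes −873 755 mm⁴
  hole 2: d = -17.5 mm → contributes −104 065 mm⁴
  hole 3: d = 17.5 mm → contributes −104 065 mm⁴
  hole 4: d = 52.5 mm → contributes −873 755 mm⁴
Total I = 13 675 869 mm⁴.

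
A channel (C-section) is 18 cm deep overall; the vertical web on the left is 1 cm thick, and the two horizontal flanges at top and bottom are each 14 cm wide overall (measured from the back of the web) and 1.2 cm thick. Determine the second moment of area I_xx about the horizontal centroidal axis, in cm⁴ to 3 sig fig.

I_xx ≈ 2690 cm⁴

Break the section into simple shapes (no overlaps), measuring from the bottom-left corner of the bounding box.
Web: 1 × 18, A = 18 cm², y = 9 cm, Ī = 486 cm⁴.
Top flange (beyond web): 13 × 1.2, A = 15.6 cm², y = 17.4 cm, Ī = 1.872 cm⁴.
Bottom flange (beyond web): 13 × 1.2, A = 15.6 cm², y = 0.6 cm, Ī = 1.872 cm⁴.
By symmetry the centroid is at mid-height, ȳ = 9 cm.
Transfer each piece to the horizontal centroidal axis using Ī + A·d² with d = y − 9:
  web: d = 0 cm → contributes +486 cm⁴
  top flange (beyond web): d = 8.4 cm → contributes +1102.6 cm⁴
  bottom flange (beyond web): d = -8.4 cm → contributes +1102.6 cm⁴
Total I = 2691.2 cm⁴.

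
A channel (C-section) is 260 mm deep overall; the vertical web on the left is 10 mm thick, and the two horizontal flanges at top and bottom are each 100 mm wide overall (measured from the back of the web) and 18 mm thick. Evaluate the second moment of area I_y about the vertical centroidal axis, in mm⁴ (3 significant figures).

Decompose the section into non-overlapping parts with the origin at the bottom-left of its bounding rectangle.
Web: 10 × 260, A = 2 600 mm², x = 5 mm, Ī = 21 667 mm⁴.
Top flange (beyond web): 90 × 18, A = 1 620 mm², x = 55 mm, Ī = 1 093 500 mm⁴.
Bottom flange (beyond web): 90 × 18, A = 1 620 mm², x = 55 mm, Ī = 1 093 500 mm⁴.
Centroid: x̄ = ΣA·x / ΣA = 32.74 mm.
Transfer each piece to the vertical centroidal axis using Ī + A·d² with d = x − 32.74:
  web: d = -27.74 mm → contributes +2 022 347 mm⁴
  top flange (beyond web): d = 22.26 mm → contributes +1 896 242 mm⁴
  bottom flange (beyond web): d = 22.26 mm → contributes +1 896 242 mm⁴
Total I = 5 814 831 mm⁴.

I_y ≈ 5.81 × 10⁶ mm⁴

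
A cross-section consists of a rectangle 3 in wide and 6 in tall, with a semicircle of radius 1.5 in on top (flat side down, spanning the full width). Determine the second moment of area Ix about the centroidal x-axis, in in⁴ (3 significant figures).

Ix ≈ 93.6 in⁴

Break the section into simple shapes (no overlaps), measuring from the bottom-left corner of the bounding box.
Rectangular body: 3 × 6, A = 18 in², y = 3 in, Ī = 54 in⁴.
Semicircular cap: semicircle r = 1.5, A = 3.5343 in², y = 6.6366 in, Ī = 0.55564 in⁴.
Centroid: ȳ = ΣA·y / ΣA = 3.5969 in.
Transfer each piece to the centroidal x-axis using Ī + A·d² with d = y − 3.5969:
  rectangular body: d = -0.59686 in → contributes +60.412 in⁴
  semicircular cap: d = 3.0398 in → contributes +33.213 in⁴
Total I = 93.625 in⁴.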